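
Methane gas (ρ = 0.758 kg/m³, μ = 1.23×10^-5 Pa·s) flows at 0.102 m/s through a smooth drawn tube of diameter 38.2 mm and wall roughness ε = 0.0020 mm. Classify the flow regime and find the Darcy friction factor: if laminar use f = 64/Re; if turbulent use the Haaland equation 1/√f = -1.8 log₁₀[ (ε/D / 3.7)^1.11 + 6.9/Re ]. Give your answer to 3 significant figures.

Re = ρVD/μ = 0.758·0.102·0.0382/1.23e-05 = 240.1.
Re < 2300 → laminar, so f = 64/Re = 0.2665 (roughness is irrelevant in laminar flow).

f ≈ 0.267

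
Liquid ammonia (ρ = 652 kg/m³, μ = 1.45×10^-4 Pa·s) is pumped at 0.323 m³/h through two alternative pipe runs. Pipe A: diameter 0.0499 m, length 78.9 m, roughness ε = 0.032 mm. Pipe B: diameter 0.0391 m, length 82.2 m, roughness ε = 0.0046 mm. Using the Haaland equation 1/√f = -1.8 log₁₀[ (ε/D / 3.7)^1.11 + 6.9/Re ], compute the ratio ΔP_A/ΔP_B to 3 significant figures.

ΔP_A/ΔP_B ≈ 0.309

Pipe A: V = Q/A = 8.972e-05/0.001956 = 0.04588 m/s; Re = 1.029e+04; ε/D = 0.000641; Haaland → f = 0.03145; ΔP_A = f(L/D)(ρV²/2) = 34.13 Pa.
Pipe B: V = Q/A = 8.972e-05/0.001201 = 0.07472 m/s; Re = 1.314e+04; ε/D = 0.000118; Haaland → f = 0.02884; ΔP_B = f(L/D)(ρV²/2) = 110.4 Pa.
ΔP_A/ΔP_B = 34.13/110.4 = 0.309.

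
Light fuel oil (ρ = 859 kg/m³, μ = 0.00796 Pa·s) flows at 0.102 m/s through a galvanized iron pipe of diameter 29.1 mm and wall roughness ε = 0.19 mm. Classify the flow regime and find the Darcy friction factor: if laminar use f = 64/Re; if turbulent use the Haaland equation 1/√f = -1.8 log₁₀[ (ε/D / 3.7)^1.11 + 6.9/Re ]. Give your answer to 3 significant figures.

f ≈ 0.200

Re = ρVD/μ = 859·0.102·0.0291/0.00796 = 320.3.
Re < 2300 → laminar, so f = 64/Re = 0.1998 (roughness is irrelevant in laminar flow).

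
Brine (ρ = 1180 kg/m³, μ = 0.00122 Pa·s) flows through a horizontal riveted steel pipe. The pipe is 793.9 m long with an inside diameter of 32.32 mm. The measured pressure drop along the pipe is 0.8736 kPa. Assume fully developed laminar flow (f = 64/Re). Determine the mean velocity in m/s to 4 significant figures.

For laminar flow, f = 64/Re with Re = ρVD/μ, so Darcy-Weisbach reduces to ΔP = 32μLV/D². Solving for V: V = ΔP·D²/(32μL) = 873.6·(0.03232)²/(32·0.00122·793.9) = 0.02944 m/s.
Check: Re = ρVD/μ = 1180·0.02944·0.03232/0.00122 = 920.4 < 2300, so the laminar assumption holds.

V ≈ 0.02944 m/s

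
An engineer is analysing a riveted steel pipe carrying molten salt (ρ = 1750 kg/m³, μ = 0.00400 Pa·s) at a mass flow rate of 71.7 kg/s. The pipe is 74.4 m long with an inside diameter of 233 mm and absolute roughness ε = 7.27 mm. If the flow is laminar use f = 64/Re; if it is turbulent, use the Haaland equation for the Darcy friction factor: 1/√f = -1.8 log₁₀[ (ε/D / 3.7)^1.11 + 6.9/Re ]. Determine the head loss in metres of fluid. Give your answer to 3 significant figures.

A = πD²/4 = π(0.233)²/4 = 0.04264 m²; mean velocity V = ṁ/(ρA) = 71.7/(1750 · 0.04264) = 0.9609 m/s.
Reynolds number Re = ρVD/μ = 1750 · 0.9609 · 0.233 / 0.004 = 9.795e+04.
Re > 4000 → turbulent. Relative roughness ε/D = 0.00727/0.233 = 0.0312. Haaland: 1/√f = -1.8 log₁₀[(0.0312/3.7)^1.11 + 6.9/9.795e+04] = -1.8 log₁₀[0.00499 + 7.04e-05] = 4.133, so f = 0.05854.
Darcy-Weisbach: ΔP = f(L/D)(ρV²/2) = 0.05854·(74.4/0.233)·(1750·0.9609²/2) = 0.05854·319.3·807.9 = 1.51e+04 Pa.
Head loss h_f = ΔP/(ρg) = 1.51e+04/(1750·9.81) = 0.880 m.

h_f ≈ 0.880 m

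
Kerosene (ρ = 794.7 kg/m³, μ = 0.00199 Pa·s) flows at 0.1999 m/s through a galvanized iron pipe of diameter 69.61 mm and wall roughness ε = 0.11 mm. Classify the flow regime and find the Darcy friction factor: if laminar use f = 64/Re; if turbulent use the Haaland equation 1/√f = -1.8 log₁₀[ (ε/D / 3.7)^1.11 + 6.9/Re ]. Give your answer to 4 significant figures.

f ≈ 0.03809

Re = ρVD/μ = 794.7·0.1999·0.06961/0.00199 = 5557.
Re > 4000 → turbulent. ε/D = 0.00011/0.06961 = 0.00158; Haaland: 1/√f = -1.8 log₁₀[0.000182 + 0.00124] = 5.124, so f = 0.03809.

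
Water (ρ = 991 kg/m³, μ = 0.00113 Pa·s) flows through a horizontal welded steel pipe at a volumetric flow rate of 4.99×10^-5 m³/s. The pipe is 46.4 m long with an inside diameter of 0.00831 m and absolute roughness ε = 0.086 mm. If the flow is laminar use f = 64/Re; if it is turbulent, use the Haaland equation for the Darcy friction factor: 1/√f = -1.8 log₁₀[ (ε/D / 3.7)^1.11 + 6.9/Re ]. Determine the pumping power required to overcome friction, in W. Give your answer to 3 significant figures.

P ≈ 5.32 W

Cross-sectional area A = πD²/4 = π(0.00831)²/4 = 5.424e-05 m²; mean velocity V = Q/A = 4.99e-05/5.424e-05 = 0.92 m/s.
Reynolds number Re = ρVD/μ = 991 · 0.92 · 0.00831 / 0.00113 = 6705.
Re > 4000 → turbulent. Relative roughness ε/D = 8.6e-05/0.00831 = 0.0103. Haaland: 1/√f = -1.8 log₁₀[(0.0103/3.7)^1.11 + 6.9/6705] = -1.8 log₁₀[0.00146 + 0.00103] = 4.686, so f = 0.04555.
Darcy-Weisbach: ΔP = f(L/D)(ρV²/2) = 0.04555·(46.4/0.00831)·(991·0.92²/2) = 0.04555·5584·419.4 = 1.067e+05 Pa.
Pumping power P = QΔP = 4.99e-05·1.067e+05 = 5.323 W = 5.32 W.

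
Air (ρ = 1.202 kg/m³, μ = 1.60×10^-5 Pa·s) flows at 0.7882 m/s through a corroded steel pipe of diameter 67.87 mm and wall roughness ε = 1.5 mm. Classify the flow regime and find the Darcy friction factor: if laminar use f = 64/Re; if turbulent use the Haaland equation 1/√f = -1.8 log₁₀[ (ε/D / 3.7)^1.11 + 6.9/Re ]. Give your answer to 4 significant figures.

f ≈ 0.05881

Re = ρVD/μ = 1.202·0.7882·0.06787/1.6e-05 = 4019.
Re > 4000 → turbulent. ε/D = 0.0015/0.06787 = 0.0221; Haaland: 1/√f = -1.8 log₁₀[0.0034 + 0.00172] = 4.124, so f = 0.05881.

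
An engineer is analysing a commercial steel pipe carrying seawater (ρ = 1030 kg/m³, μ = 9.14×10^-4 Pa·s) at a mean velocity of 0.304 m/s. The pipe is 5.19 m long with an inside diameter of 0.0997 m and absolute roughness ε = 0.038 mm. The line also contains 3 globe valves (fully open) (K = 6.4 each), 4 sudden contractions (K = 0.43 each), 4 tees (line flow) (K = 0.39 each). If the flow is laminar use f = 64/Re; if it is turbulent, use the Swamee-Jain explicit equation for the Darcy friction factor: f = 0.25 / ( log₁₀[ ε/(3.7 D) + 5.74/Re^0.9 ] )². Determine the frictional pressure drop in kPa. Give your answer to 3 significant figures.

Reynolds number Re = ρVD/μ = 1030 · 0.304 · 0.0997 / 0.000914 = 3.416e+04.
Re > 4000 → turbulent. Relative roughness ε/D = 3.8e-05/0.0997 = 0.000381. Swamee-Jain: f = 0.25/(log₁₀[0.000381/3.7 + 5.74/3.416e+04^0.9])² = 0.25/(log₁₀[0.000103 + 0.000477])² = 0.25/(-3.236)² = 0.02387.
Total minor-loss coefficient ΣK = 3·6.4 + 4·0.43 + 4·0.39 = 22.5.
ΔP = [f·L/D + ΣK]·(ρV²/2) = [0.02387·5.19/0.0997 + 22.5]·(1030·0.304²/2) = [1.243 + 22.5]·47.59 = 1129 Pa.
ΔP = 1129 Pa = 1.13 kPa.

ΔP ≈ 1.13 kPa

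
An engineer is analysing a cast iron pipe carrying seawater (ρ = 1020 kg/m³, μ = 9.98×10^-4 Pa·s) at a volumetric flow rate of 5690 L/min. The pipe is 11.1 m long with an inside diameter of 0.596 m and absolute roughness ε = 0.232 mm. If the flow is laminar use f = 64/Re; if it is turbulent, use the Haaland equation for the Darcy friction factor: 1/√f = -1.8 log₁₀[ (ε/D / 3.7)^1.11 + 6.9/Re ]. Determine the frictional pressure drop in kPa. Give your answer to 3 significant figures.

Q = 5690 L/min = 5690/60000 = 0.09483 m³/s.
Cross-sectional area A = πD²/4 = π(0.596)²/4 = 0.279 m²; mean velocity V = Q/A = 0.09483/0.279 = 0.3399 m/s.
Reynolds number Re = ρVD/μ = 1020 · 0.3399 · 0.596 / 0.000998 = 2.071e+05.
Re > 4000 → turbulent. Relative roughness ε/D = 0.000232/0.596 = 0.000389. Haaland: 1/√f = -1.8 log₁₀[(0.000389/3.7)^1.11 + 6.9/2.071e+05] = -1.8 log₁₀[3.84e-05 + 3.33e-05] = 7.46, so f = 0.01797.
Darcy-Weisbach: ΔP = f(L/D)(ρV²/2) = 0.01797·(11.1/0.596)·(1020·0.3399²/2) = 0.01797·18.62·58.93 = 19.72 Pa.
ΔP = 19.72 Pa = 0.0197 kPa.

ΔP ≈ 0.0197 kPa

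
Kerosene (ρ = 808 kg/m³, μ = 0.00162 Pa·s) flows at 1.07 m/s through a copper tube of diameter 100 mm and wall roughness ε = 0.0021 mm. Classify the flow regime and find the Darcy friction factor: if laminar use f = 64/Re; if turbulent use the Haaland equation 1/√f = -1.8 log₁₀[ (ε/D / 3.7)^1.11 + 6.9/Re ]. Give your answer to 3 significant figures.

Re = ρVD/μ = 808·1.07·0.1/0.00162 = 5.337e+04.
Re > 4000 → turbulent. ε/D = 2.1e-06/0.1 = 2.1e-05; Haaland: 1/√f = -1.8 log₁₀[1.5e-06 + 0.000129] = 6.99, so f = 0.02047.

f ≈ 0.0205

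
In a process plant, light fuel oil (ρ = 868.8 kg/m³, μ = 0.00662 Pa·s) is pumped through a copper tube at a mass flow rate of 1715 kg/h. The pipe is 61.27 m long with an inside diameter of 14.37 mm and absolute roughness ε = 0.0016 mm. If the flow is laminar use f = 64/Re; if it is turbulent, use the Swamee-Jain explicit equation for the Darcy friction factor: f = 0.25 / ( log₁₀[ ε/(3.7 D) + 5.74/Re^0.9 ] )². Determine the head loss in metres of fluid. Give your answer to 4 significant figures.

h_f ≈ 87.82 m

ṁ = 1715 kg/h = 1715/3600 = 0.4764 kg/s.
A = πD²/4 = π(0.01437)²/4 = 0.0001622 m²; mean velocity V = ṁ/(ρA) = 0.4764/(868.8 · 0.0001622) = 3.381 m/s.
Reynolds number Re = ρVD/μ = 868.8 · 3.381 · 0.01437 / 0.00662 = 6376.
Re > 4000 → turbulent. Relative roughness ε/D = 1.6e-06/0.01437 = 0.000111. Swamee-Jain: f = 0.25/(log₁₀[0.000111/3.7 + 5.74/6376^0.9])² = 0.25/(log₁₀[3.01e-05 + 0.00216])² = 0.25/(-2.659)² = 0.03535.
Darcy-Weisbach: ΔP = f(L/D)(ρV²/2) = 0.03535·(61.27/0.01437)·(868.8·3.381²/2) = 0.03535·4264·4966 = 7.485e+05 Pa.
Head loss h_f = ΔP/(ρg) = 7.485e+05/(868.8·9.81) = 87.82 m.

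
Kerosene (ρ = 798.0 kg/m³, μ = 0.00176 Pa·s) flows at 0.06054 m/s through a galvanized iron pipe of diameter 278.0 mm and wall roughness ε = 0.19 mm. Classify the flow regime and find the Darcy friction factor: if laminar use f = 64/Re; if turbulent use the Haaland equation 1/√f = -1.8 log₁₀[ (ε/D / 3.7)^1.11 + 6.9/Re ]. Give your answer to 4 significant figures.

Re = ρVD/μ = 798·0.06054·0.278/0.00176 = 7631.
Re > 4000 → turbulent. ε/D = 0.00019/0.278 = 0.000683; Haaland: 1/√f = -1.8 log₁₀[7.18e-05 + 0.000904] = 5.419, so f = 0.03405.

f ≈ 0.03405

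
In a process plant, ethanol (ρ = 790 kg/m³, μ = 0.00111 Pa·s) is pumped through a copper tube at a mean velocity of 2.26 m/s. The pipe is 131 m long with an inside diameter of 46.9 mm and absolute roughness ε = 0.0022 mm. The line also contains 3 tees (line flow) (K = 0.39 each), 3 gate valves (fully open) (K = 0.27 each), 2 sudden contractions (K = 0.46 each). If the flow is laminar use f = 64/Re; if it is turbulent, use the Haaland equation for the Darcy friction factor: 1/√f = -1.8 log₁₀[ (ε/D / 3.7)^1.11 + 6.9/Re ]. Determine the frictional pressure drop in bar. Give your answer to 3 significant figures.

Reynolds number Re = ρVD/μ = 790 · 2.26 · 0.0469 / 0.00111 = 7.544e+04.
Re > 4000 → turbulent. Relative roughness ε/D = 2.2e-06/0.0469 = 4.69e-05. Haaland: 1/√f = -1.8 log₁₀[(4.69e-05/3.7)^1.11 + 6.9/7.544e+04] = -1.8 log₁₀[3.67e-06 + 9.15e-05] = 7.239, so f = 0.01908.
Total minor-loss coefficient ΣK = 3·0.39 + 3·0.27 + 2·0.46 = 2.9.
ΔP = [f·L/D + ΣK]·(ρV²/2) = [0.01908·131/0.0469 + 2.9]·(790·2.26²/2) = [53.3 + 2.9]·2018 = 1.134e+05 Pa.
ΔP = 1.134e+05 Pa = 1.13 bar.

ΔP ≈ 1.13 bar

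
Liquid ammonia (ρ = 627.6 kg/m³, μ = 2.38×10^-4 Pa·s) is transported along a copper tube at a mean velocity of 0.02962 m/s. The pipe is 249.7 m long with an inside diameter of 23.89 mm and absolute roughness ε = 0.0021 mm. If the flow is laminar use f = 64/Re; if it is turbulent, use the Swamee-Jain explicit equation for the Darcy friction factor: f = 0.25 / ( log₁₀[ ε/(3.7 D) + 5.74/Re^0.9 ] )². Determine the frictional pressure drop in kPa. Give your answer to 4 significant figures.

Reynolds number Re = ρVD/μ = 627.6 · 0.02962 · 0.02389 / 0.000238 = 1866.
Re < 2300 → laminar flow, so f = 64/Re = 64/1866 = 0.0343 (the turbulent correlation is not needed).
Darcy-Weisbach: ΔP = f(L/D)(ρV²/2) = 0.0343·(249.7/0.02389)·(627.6·0.02962²/2) = 0.0343·1.045e+04·0.2753 = 98.7 Pa.
ΔP = 98.7 Pa = 0.09870 kPa.

ΔP ≈ 0.09870 kPa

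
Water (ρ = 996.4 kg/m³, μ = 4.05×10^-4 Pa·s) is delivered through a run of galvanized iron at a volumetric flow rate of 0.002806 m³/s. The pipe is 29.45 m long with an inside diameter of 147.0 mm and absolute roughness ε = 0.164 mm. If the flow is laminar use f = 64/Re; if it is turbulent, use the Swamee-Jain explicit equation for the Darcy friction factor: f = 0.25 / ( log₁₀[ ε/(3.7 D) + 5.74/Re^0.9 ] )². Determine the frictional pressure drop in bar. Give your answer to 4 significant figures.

Cross-sectional area A = πD²/4 = π(0.147)²/4 = 0.01697 m²; mean velocity V = Q/A = 0.002806/0.01697 = 0.1653 m/s.
Reynolds number Re = ρVD/μ = 996.4 · 0.1653 · 0.147 / 0.000405 = 5.979e+04.
Re > 4000 → turbulent. Relative roughness ε/D = 0.000164/0.147 = 0.00112. Swamee-Jain: f = 0.25/(log₁₀[0.00112/3.7 + 5.74/5.979e+04^0.9])² = 0.25/(log₁₀[0.000302 + 0.000288])² = 0.25/(-3.229)² = 0.02397.
Darcy-Weisbach: ΔP = f(L/D)(ρV²/2) = 0.02397·(29.45/0.147)·(996.4·0.1653²/2) = 0.02397·200.3·13.62 = 65.41 Pa.
ΔP = 65.41 Pa = 6.541×10^-4 bar.

ΔP ≈ 6.541×10^-4 bar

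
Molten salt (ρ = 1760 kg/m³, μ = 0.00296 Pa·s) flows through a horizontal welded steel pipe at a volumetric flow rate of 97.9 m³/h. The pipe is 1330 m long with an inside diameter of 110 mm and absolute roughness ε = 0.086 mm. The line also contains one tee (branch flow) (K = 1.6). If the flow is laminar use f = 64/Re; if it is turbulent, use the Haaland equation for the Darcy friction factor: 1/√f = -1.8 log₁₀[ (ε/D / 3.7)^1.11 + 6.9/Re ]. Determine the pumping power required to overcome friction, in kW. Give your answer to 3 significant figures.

P ≈ 47.9 kW

Q = 97.9 m³/h = 97.9/3600 = 0.02719 m³/s.
Cross-sectional area A = πD²/4 = π(0.11)²/4 = 0.009503 m²; mean velocity V = Q/A = 0.02719/0.009503 = 2.862 m/s.
Reynolds number Re = ρVD/μ = 1760 · 2.862 · 0.11 / 0.00296 = 1.872e+05.
Re > 4000 → turbulent. Relative roughness ε/D = 8.6e-05/0.11 = 0.000782. Haaland: 1/√f = -1.8 log₁₀[(0.000782/3.7)^1.11 + 6.9/1.872e+05] = -1.8 log₁₀[8.33e-05 + 3.69e-05] = 7.056, so f = 0.02008.
Total minor-loss coefficient ΣK = 1·1.6 = 1.6.
ΔP = [f·L/D + ΣK]·(ρV²/2) = [0.02008·1330/0.11 + 1.6]·(1760·2.862²/2) = [242.8 + 1.6]·7206 = 1.761e+06 Pa.
Pumping power P = QΔP = 0.02719·1.761e+06 = 47900 W = 47.9 kW.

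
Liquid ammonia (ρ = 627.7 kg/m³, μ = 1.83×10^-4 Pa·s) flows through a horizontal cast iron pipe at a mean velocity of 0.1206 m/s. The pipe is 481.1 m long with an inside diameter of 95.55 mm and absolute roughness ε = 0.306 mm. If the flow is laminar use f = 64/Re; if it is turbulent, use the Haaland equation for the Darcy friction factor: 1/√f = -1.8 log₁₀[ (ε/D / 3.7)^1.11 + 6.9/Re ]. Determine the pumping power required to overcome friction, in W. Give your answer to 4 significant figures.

Reynolds number Re = ρVD/μ = 627.7 · 0.1206 · 0.09555 / 0.000183 = 3.953e+04.
Re > 4000 → turbulent. Relative roughness ε/D = 0.000306/0.09555 = 0.0032. Haaland: 1/√f = -1.8 log₁₀[(0.0032/3.7)^1.11 + 6.9/3.953e+04] = -1.8 log₁₀[0.000398 + 0.000175] = 5.835, so f = 0.02937.
Darcy-Weisbach: ΔP = f(L/D)(ρV²/2) = 0.02937·(481.1/0.09555)·(627.7·0.1206²/2) = 0.02937·5035·4.565 = 675 Pa.
Q = V·A = 0.1206·0.007171 = 0.0008648 m³/s.
Pumping power P = QΔP = 0.0008648·675 = 0.58371 W = 0.5837 W.

P ≈ 0.5837 W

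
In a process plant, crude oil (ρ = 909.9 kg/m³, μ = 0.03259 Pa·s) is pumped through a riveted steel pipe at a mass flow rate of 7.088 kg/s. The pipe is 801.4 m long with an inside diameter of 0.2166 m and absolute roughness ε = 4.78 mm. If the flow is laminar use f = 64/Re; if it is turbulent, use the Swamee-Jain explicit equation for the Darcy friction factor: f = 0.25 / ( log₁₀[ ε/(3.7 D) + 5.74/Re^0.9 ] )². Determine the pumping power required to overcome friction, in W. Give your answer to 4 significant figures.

A = πD²/4 = π(0.2166)²/4 = 0.03685 m²; mean velocity V = ṁ/(ρA) = 7.088/(909.9 · 0.03685) = 0.2114 m/s.
Reynolds number Re = ρVD/μ = 909.9 · 0.2114 · 0.2166 / 0.0326 = 1278.
Re < 2300 → laminar flow, so f = 64/Re = 64/1278 = 0.05006 (the turbulent correlation is not needed).
Darcy-Weisbach: ΔP = f(L/D)(ρV²/2) = 0.05006·(801.4/0.2166)·(909.9·0.2114²/2) = 0.05006·3700·20.33 = 3766 Pa.
Q = ṁ/ρ = 7.088/909.9 = 0.00779 m³/s.
Pumping power P = QΔP = 0.00779·3766 = 29.337 W = 29.34 W.

P ≈ 29.34 W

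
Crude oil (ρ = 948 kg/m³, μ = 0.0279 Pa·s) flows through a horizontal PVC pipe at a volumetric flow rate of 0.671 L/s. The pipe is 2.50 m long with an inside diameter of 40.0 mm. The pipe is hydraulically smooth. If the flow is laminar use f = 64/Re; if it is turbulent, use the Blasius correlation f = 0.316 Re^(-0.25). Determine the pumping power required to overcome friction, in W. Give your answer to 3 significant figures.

P ≈ 0.500 W

Q = 0.671 L/s = 0.671/1000 = 0.000671 m³/s.
Cross-sectional area A = πD²/4 = π(0.04)²/4 = 0.001257 m²; mean velocity V = Q/A = 0.000671/0.001257 = 0.534 m/s.
Reynolds number Re = ρVD/μ = 948 · 0.534 · 0.04 / 0.0279 = 725.7.
Re < 2300 → laminar flow, so f = 64/Re = 64/725.7 = 0.08819 (the turbulent correlation is not needed).
Darcy-Weisbach: ΔP = f(L/D)(ρV²/2) = 0.08819·(2.5/0.04)·(948·0.534²/2) = 0.08819·62.5·135.1 = 744.9 Pa.
Pumping power P = QΔP = 0.000671·744.9 = 0.4998 W = 0.500 W.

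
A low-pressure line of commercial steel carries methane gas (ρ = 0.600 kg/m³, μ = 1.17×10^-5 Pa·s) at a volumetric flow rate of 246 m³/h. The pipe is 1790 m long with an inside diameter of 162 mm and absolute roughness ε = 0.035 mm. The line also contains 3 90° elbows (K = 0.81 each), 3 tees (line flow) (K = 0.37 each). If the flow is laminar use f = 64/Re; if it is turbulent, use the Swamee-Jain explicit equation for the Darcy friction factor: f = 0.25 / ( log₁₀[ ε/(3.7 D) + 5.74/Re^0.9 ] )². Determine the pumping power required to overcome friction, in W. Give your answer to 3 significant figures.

Q = 246 m³/h = 246/3600 = 0.06833 m³/s.
Cross-sectional area A = πD²/4 = π(0.162)²/4 = 0.02061 m²; mean velocity V = Q/A = 0.06833/0.02061 = 3.315 m/s.
Reynolds number Re = ρVD/μ = 0.6 · 3.315 · 0.162 / 1.17e-05 = 2.754e+04.
Re > 4000 → turbulent. Relative roughness ε/D = 3.5e-05/0.162 = 0.000216. Swamee-Jain: f = 0.25/(log₁₀[0.000216/3.7 + 5.74/2.754e+04^0.9])² = 0.25/(log₁₀[5.84e-05 + 0.000579])² = 0.25/(-3.195)² = 0.02448.
Total minor-loss coefficient ΣK = 3·0.81 + 3·0.37 = 3.54.
ΔP = [f·L/D + ΣK]·(ρV²/2) = [0.02448·1790/0.162 + 3.54]·(0.6·3.315²/2) = [270.5 + 3.54]·3.297 = 903.7 Pa.
Pumping power P = QΔP = 0.06833·903.7 = 61.75 W = 61.8 W.

P ≈ 61.8 W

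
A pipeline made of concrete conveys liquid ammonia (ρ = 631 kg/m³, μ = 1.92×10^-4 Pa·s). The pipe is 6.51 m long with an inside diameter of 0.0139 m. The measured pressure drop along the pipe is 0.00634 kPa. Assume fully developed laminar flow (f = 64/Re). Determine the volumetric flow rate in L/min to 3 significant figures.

Q ≈ 0.279 L/min

For laminar flow, f = 64/Re with Re = ρVD/μ, so Darcy-Weisbach reduces to ΔP = 32μLV/D². Solving for V: V = ΔP·D²/(32μL) = 6.34·(0.0139)²/(32·0.000192·6.51) = 0.03063 m/s.
Check: Re = ρVD/μ = 631·0.03063·0.0139/0.000192 = 1399 < 2300, so the laminar assumption holds.
Q = V·A = 0.03063·(π/4·0.0139²) = 4.647e-06 m³/s = 0.279 L/min.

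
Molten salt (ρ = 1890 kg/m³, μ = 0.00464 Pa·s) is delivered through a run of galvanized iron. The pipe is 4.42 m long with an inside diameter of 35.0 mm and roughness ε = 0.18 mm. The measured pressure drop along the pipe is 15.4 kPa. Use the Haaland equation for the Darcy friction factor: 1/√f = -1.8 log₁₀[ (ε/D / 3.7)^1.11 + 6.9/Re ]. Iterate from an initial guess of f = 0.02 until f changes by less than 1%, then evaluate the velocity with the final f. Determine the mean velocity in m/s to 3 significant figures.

Rearranging Darcy-Weisbach: V = √(2·ΔP·D/(f·L·ρ)). With ε/D = 0.00018/0.035 = 0.00514, iterate starting from f = 0.02:
  f = 0.02 → V = √(2·1.54e+04·0.035/(0.02·4.42·1890)) = 2.54 m/s; Re = ρVD/μ = 3.621e+04; f → 0.03289
  f = 0.03289 → V = 1.981 m/s; Re = 2.824e+04; f → 0.03346
  f = 0.03346 → V = 1.964 m/s; Re = 2.8e+04; f → 0.03349
Converged (Δf/f < 1%). With the final f = 0.03349: V = √(2·1.54e+04·0.035/(0.03349·4.42·1890)) = 1.963 m/s.

V ≈ 1.96 m/s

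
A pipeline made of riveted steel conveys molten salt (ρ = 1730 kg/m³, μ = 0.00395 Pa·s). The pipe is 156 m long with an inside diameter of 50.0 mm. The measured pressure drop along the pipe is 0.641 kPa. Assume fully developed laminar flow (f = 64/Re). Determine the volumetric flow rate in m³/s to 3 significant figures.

Q ≈ 1.60×10^-4 m³/s

For laminar flow, f = 64/Re with Re = ρVD/μ, so Darcy-Weisbach reduces to ΔP = 32μLV/D². Solving for V: V = ΔP·D²/(32μL) = 641·(0.05)²/(32·0.00395·156) = 0.08127 m/s.
Check: Re = ρVD/μ = 1730·0.08127·0.05/0.00395 = 1780 < 2300, so the laminar assumption holds.
Q = V·A = 0.08127·(π/4·0.05²) = 0.0001596 m³/s = 1.60×10^-4 m³/s.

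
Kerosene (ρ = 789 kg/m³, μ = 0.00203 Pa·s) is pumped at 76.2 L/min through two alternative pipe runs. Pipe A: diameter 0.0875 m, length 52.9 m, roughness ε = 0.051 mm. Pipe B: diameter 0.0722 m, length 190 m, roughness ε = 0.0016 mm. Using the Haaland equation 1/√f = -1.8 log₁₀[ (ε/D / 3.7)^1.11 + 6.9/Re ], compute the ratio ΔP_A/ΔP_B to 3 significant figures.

Pipe A: V = Q/A = 0.00127/0.006013 = 0.2112 m/s; Re = 7183; ε/D = 0.000583; Haaland → f = 0.0345; ΔP_A = f(L/D)(ρV²/2) = 367 Pa.
Pipe B: V = Q/A = 0.00127/0.004094 = 0.3102 m/s; Re = 8705; ε/D = 2.22e-05; Haaland → f = 0.03212; ΔP_B = f(L/D)(ρV²/2) = 3208 Pa.
ΔP_A/ΔP_B = 367/3208 = 0.114.

ΔP_A/ΔP_B ≈ 0.114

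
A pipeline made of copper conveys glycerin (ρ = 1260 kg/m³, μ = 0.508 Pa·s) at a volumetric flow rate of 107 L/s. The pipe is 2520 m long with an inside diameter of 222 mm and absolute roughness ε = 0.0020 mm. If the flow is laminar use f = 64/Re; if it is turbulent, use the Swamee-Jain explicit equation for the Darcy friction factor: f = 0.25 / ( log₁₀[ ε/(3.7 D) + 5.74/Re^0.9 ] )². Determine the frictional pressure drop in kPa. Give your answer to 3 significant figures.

ΔP ≈ 2300 kPa

Q = 107 L/s = 107/1000 = 0.107 m³/s.
Cross-sectional area A = πD²/4 = π(0.222)²/4 = 0.03871 m²; mean velocity V = Q/A = 0.107/0.03871 = 2.764 m/s.
Reynolds number Re = ρVD/μ = 1260 · 2.764 · 0.222 / 0.508 = 1522.
Re < 2300 → laminar flow, so f = 64/Re = 64/1522 = 0.04205 (the turbulent correlation is not needed).
Darcy-Weisbach: ΔP = f(L/D)(ρV²/2) = 0.04205·(2520/0.222)·(1260·2.764²/2) = 0.04205·1.135e+04·4814 = 2.298e+06 Pa.
ΔP = 2.298e+06 Pa = 2300 kPa.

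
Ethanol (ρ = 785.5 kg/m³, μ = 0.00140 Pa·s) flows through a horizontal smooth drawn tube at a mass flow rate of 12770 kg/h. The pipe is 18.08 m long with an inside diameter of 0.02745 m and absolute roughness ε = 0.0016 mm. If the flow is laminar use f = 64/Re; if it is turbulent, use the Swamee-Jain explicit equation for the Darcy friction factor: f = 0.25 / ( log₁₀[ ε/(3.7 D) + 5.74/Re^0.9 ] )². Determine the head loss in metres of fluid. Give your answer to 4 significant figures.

ṁ = 12770 kg/h = 12770/3600 = 3.547 kg/s.
A = πD²/4 = π(0.02745)²/4 = 0.0005918 m²; mean velocity V = ṁ/(ρA) = 3.547/(785.5 · 0.0005918) = 7.631 m/s.
Reynolds number Re = ρVD/μ = 785.5 · 7.631 · 0.02745 / 0.0014 = 1.175e+05.
Re > 4000 → turbulent. Relative roughness ε/D = 1.6e-06/0.02745 = 5.83e-05. Swamee-Jain: f = 0.25/(log₁₀[5.83e-05/3.7 + 5.74/1.175e+05^0.9])² = 0.25/(log₁₀[1.58e-05 + 0.000157])² = 0.25/(-3.763)² = 0.01766.
Darcy-Weisbach: ΔP = f(L/D)(ρV²/2) = 0.01766·(18.08/0.02745)·(785.5·7.631²/2) = 0.01766·658.7·2.287e+04 = 2.66e+05 Pa.
Head loss h_f = ΔP/(ρg) = 2.66e+05/(785.5·9.81) = 34.52 m.

h_f ≈ 34.52 m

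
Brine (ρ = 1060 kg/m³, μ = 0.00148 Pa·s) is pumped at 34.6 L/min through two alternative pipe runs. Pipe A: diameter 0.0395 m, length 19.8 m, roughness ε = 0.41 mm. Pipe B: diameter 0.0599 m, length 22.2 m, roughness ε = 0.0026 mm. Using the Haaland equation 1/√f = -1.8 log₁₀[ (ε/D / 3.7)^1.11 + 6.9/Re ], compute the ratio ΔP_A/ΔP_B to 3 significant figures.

ΔP_A/ΔP_B ≈ 9.43

Pipe A: V = Q/A = 0.0005767/0.001225 = 0.4706 m/s; Re = 1.331e+04; ε/D = 0.0104; Haaland → f = 0.04229; ΔP_A = f(L/D)(ρV²/2) = 2488 Pa.
Pipe B: V = Q/A = 0.0005767/0.002818 = 0.2046 m/s; Re = 8779; ε/D = 4.34e-05; Haaland → f = 0.03206; ΔP_B = f(L/D)(ρV²/2) = 263.7 Pa.
ΔP_A/ΔP_B = 2488/263.7 = 9.43.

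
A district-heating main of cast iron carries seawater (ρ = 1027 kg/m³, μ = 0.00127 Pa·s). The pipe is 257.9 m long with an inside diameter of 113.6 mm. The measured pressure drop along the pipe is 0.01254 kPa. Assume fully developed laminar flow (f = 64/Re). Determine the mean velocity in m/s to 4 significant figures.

For laminar flow, f = 64/Re with Re = ρVD/μ, so Darcy-Weisbach reduces to ΔP = 32μLV/D². Solving for V: V = ΔP·D²/(32μL) = 12.54·(0.1136)²/(32·0.00127·257.9) = 0.01544 m/s.
Check: Re = ρVD/μ = 1027·0.01544·0.1136/0.00127 = 1418 < 2300, so the laminar assumption holds.

V ≈ 0.01544 m/s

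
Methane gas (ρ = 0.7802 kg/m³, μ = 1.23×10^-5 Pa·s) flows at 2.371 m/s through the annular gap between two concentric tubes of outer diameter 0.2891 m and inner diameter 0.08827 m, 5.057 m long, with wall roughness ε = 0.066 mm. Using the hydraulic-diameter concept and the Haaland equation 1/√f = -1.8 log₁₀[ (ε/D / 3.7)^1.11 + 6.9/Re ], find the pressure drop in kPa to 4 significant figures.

Hydraulic diameter D_h = 4A/P = D_o - D_i = 0.2891 - 0.08827 = 0.2008 m.
Re = ρVD_h/μ = 0.7802·2.371·0.2008/1.23e-05 = 3.02e+04.
ε/D_h = 6.6e-05/0.2008 = 0.000329; Haaland gives 1/√f = -1.8 log₁₀[3.18e-05+0.000228] = 6.452, so f = 0.02402.
ΔP = f(L/D_h)(ρV²/2) = 0.02402·5.057/0.2008·2.193 = 1.326 Pa.
ΔP = 0.001326 kPa.

ΔP ≈ 0.001326 kPa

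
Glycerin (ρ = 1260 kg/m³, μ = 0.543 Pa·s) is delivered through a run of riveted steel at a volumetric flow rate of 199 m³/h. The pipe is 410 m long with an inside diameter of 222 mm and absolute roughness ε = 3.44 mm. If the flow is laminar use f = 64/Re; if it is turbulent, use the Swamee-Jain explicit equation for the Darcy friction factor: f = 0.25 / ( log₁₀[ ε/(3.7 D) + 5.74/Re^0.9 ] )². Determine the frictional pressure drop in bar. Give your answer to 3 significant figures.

Q = 199 m³/h = 199/3600 = 0.05528 m³/s.
Cross-sectional area A = πD²/4 = π(0.222)²/4 = 0.03871 m²; mean velocity V = Q/A = 0.05528/0.03871 = 1.428 m/s.
Reynolds number Re = ρVD/μ = 1260 · 1.428 · 0.222 / 0.543 = 735.7.
Re < 2300 → laminar flow, so f = 64/Re = 64/735.7 = 0.087 (the turbulent correlation is not needed).
Darcy-Weisbach: ΔP = f(L/D)(ρV²/2) = 0.087·(410/0.222)·(1260·1.428²/2) = 0.087·1847·1285 = 2.064e+05 Pa.
ΔP = 2.064e+05 Pa = 2.06 bar.

ΔP ≈ 2.06 bar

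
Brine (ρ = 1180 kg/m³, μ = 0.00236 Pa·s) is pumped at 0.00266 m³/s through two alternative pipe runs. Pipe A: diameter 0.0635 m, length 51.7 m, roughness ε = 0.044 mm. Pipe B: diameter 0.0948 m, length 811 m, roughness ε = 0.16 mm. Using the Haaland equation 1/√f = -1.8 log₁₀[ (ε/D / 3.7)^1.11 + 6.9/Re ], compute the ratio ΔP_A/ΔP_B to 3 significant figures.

Pipe A: V = Q/A = 0.00266/0.003167 = 0.8399 m/s; Re = 2.667e+04; ε/D = 0.000693; Haaland → f = 0.02549; ΔP_A = f(L/D)(ρV²/2) = 8640 Pa.
Pipe B: V = Q/A = 0.00266/0.007058 = 0.3769 m/s; Re = 1.786e+04; ε/D = 0.00169; Haaland → f = 0.02949; ΔP_B = f(L/D)(ρV²/2) = 2.114e+04 Pa.
ΔP_A/ΔP_B = 8640/2.114e+04 = 0.409.

ΔP_A/ΔP_B ≈ 0.409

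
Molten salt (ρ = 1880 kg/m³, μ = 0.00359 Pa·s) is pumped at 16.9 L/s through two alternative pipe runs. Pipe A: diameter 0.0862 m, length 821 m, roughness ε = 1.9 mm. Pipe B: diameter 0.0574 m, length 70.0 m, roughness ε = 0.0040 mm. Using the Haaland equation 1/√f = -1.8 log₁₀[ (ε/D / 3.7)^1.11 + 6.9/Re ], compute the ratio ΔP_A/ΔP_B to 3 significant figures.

ΔP_A/ΔP_B ≈ 4.88

Pipe A: V = Q/A = 0.0169/0.005836 = 2.896 m/s; Re = 1.307e+05; ε/D = 0.022; Haaland → f = 0.05088; ΔP_A = f(L/D)(ρV²/2) = 3.82e+06 Pa.
Pipe B: V = Q/A = 0.0169/0.002588 = 6.531 m/s; Re = 1.963e+05; ε/D = 6.97e-05; Haaland → f = 0.01602; ΔP_B = f(L/D)(ρV²/2) = 7.834e+05 Pa.
ΔP_A/ΔP_B = 3.82e+06/7.834e+05 = 4.88.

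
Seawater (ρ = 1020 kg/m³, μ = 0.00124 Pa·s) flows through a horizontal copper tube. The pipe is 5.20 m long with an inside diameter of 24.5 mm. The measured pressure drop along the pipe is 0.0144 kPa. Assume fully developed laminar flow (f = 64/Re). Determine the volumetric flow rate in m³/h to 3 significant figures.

Q ≈ 0.0711 m³/h

For laminar flow, f = 64/Re with Re = ρVD/μ, so Darcy-Weisbach reduces to ΔP = 32μLV/D². Solving for V: V = ΔP·D²/(32μL) = 14.4·(0.0245)²/(32·0.00124·5.2) = 0.04189 m/s.
Check: Re = ρVD/μ = 1020·0.04189·0.0245/0.00124 = 844.2 < 2300, so the laminar assumption holds.
Q = V·A = 0.04189·(π/4·0.0245²) = 1.975e-05 m³/s = 0.0711 m³/h.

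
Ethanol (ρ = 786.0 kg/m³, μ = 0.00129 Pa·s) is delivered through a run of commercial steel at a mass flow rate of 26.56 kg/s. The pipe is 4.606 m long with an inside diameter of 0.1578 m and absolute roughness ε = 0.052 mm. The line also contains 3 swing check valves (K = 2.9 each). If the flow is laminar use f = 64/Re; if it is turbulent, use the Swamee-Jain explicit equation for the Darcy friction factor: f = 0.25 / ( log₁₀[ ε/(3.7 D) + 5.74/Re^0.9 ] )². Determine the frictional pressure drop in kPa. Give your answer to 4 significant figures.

ΔP ≈ 10.84 kPa

A = πD²/4 = π(0.1578)²/4 = 0.01956 m²; mean velocity V = ṁ/(ρA) = 26.56/(786 · 0.01956) = 1.728 m/s.
Reynolds number Re = ρVD/μ = 786 · 1.728 · 0.1578 / 0.00129 = 1.661e+05.
Re > 4000 → turbulent. Relative roughness ε/D = 5.2e-05/0.1578 = 0.00033. Swamee-Jain: f = 0.25/(log₁₀[0.00033/3.7 + 5.74/1.661e+05^0.9])² = 0.25/(log₁₀[8.91e-05 + 0.000115])² = 0.25/(-3.69)² = 0.01836.
Total minor-loss coefficient ΣK = 3·2.9 = 8.7.
ΔP = [f·L/D + ΣK]·(ρV²/2) = [0.01836·4.606/0.1578 + 8.7]·(786·1.728²/2) = [0.5358 + 8.7]·1173 = 1.084e+04 Pa.
ΔP = 1.084e+04 Pa = 10.84 kPa.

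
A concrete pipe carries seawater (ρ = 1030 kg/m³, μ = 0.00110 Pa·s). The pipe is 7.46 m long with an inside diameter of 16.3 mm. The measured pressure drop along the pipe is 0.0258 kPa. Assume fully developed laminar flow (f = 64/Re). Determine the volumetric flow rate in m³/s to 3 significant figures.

Q ≈ 5.45×10^-6 m³/s

For laminar flow, f = 64/Re with Re = ρVD/μ, so Darcy-Weisbach reduces to ΔP = 32μLV/D². Solving for V: V = ΔP·D²/(32μL) = 25.8·(0.0163)²/(32·0.0011·7.46) = 0.0261 m/s.
Check: Re = ρVD/μ = 1030·0.0261·0.0163/0.0011 = 398.4 < 2300, so the laminar assumption holds.
Q = V·A = 0.0261·(π/4·0.0163²) = 5.447e-06 m³/s = 5.45×10^-6 m³/s.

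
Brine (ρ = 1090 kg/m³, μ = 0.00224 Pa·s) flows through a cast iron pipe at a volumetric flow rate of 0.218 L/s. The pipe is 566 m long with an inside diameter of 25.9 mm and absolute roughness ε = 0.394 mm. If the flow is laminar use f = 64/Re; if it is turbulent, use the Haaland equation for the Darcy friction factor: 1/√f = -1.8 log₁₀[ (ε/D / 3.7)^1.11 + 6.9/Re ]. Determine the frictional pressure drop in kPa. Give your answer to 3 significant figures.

Q = 0.218 L/s = 0.218/1000 = 0.000218 m³/s.
Cross-sectional area A = πD²/4 = π(0.0259)²/4 = 0.0005269 m²; mean velocity V = Q/A = 0.000218/0.0005269 = 0.4138 m/s.
Reynolds number Re = ρVD/μ = 1090 · 0.4138 · 0.0259 / 0.00224 = 5215.
Re > 4000 → turbulent. Relative roughness ε/D = 0.000394/0.0259 = 0.0152. Haaland: 1/√f = -1.8 log₁₀[(0.0152/3.7)^1.11 + 6.9/5215] = -1.8 log₁₀[0.00225 + 0.00132] = 4.405, so f = 0.05153.
Darcy-Weisbach: ΔP = f(L/D)(ρV²/2) = 0.05153·(566/0.0259)·(1090·0.4138²/2) = 0.05153·2.185e+04·93.31 = 1.051e+05 Pa.
ΔP = 1.051e+05 Pa = 105 kPa.

ΔP ≈ 105 kPa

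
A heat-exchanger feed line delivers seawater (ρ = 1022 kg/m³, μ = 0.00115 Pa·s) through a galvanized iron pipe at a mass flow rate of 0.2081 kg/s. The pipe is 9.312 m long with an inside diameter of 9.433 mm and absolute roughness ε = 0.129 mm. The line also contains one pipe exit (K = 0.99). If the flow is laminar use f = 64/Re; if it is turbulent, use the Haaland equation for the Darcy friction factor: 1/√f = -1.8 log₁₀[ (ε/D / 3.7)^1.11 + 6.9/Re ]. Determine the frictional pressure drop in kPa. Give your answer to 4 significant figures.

A = πD²/4 = π(0.009433)²/4 = 6.989e-05 m²; mean velocity V = ṁ/(ρA) = 0.2081/(1022 · 6.989e-05) = 2.914 m/s.
Reynolds number Re = ρVD/μ = 1022 · 2.914 · 0.009433 / 0.00115 = 2.442e+04.
Re > 4000 → turbulent. Relative roughness ε/D = 0.000129/0.009433 = 0.0137. Haaland: 1/√f = -1.8 log₁₀[(0.0137/3.7)^1.11 + 6.9/2.442e+04] = -1.8 log₁₀[0.002 + 0.000282] = 4.756, so f = 0.04421.
Total minor-loss coefficient ΣK = 1·0.99 = 0.99.
ΔP = [f·L/D + ΣK]·(ρV²/2) = [0.04421·9.312/0.009433 + 0.99]·(1022·2.914²/2) = [43.64 + 0.99]·4338 = 1.936e+05 Pa.
ΔP = 1.936e+05 Pa = 193.6 kPa.

ΔP ≈ 193.6 kPa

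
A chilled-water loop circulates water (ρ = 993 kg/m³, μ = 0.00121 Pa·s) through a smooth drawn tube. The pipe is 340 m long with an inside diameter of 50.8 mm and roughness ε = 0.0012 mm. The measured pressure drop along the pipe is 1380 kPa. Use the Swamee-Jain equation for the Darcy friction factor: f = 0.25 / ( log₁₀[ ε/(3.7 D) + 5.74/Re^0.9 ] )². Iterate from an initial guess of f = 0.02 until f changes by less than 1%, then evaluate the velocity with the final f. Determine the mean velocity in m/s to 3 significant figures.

Rearranging Darcy-Weisbach: V = √(2·ΔP·D/(f·L·ρ)). With ε/D = 1.2e-06/0.0508 = 2.36e-05, iterate starting from f = 0.02:
  f = 0.02 → V = √(2·1.38e+06·0.0508/(0.02·340·993)) = 4.557 m/s; Re = ρVD/μ = 1.9e+05; f → 0.0159
  f = 0.0159 → V = 5.111 m/s; Re = 2.131e+05; f → 0.01557
  f = 0.01557 → V = 5.165 m/s; Re = 2.153e+05; f → 0.01554
Converged (Δf/f < 1%). With the final f = 0.01554: V = √(2·1.38e+06·0.0508/(0.01554·340·993)) = 5.17 m/s.

V ≈ 5.17 m/s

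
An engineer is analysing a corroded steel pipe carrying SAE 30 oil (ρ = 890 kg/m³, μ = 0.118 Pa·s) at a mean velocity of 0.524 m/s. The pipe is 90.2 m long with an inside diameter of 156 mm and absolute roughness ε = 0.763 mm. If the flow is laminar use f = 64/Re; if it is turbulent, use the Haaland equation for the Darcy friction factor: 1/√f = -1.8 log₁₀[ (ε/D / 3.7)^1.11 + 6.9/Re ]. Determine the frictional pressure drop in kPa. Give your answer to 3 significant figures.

ΔP ≈ 7.33 kPa

Reynolds number Re = ρVD/μ = 890 · 0.524 · 0.156 / 0.118 = 616.5.
Re < 2300 → laminar flow, so f = 64/Re = 64/616.5 = 0.1038 (the turbulent correlation is not needed).
Darcy-Weisbach: ΔP = f(L/D)(ρV²/2) = 0.1038·(90.2/0.156)·(890·0.524²/2) = 0.1038·578.2·122.2 = 7334 Pa.
ΔP = 7334 Pa = 7.33 kPa.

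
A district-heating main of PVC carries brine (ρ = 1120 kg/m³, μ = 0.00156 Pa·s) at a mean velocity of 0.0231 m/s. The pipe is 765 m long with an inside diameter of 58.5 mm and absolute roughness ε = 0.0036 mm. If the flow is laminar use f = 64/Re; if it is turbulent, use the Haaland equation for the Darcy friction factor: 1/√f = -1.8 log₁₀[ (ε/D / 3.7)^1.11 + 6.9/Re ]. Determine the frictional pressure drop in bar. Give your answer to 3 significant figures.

ΔP ≈ 0.00258 bar

Reynolds number Re = ρVD/μ = 1120 · 0.0231 · 0.0585 / 0.00156 = 970.2.
Re < 2300 → laminar flow, so f = 64/Re = 64/970.2 = 0.06597 (the turbulent correlation is not needed).
Darcy-Weisbach: ΔP = f(L/D)(ρV²/2) = 0.06597·(765/0.0585)·(1120·0.0231²/2) = 0.06597·1.308e+04·0.2988 = 257.8 Pa.
ΔP = 257.8 Pa = 0.00258 bar.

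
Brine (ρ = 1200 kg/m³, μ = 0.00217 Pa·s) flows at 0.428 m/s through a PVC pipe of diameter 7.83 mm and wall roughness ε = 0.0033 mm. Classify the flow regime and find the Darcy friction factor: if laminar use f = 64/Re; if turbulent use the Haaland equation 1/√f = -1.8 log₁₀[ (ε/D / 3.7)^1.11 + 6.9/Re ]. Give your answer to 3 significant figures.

f ≈ 0.0345

Re = ρVD/μ = 1200·0.428·0.00783/0.00217 = 1853.
Re < 2300 → laminar, so f = 64/Re = 0.03453 (roughness is irrelevant in laminar flow).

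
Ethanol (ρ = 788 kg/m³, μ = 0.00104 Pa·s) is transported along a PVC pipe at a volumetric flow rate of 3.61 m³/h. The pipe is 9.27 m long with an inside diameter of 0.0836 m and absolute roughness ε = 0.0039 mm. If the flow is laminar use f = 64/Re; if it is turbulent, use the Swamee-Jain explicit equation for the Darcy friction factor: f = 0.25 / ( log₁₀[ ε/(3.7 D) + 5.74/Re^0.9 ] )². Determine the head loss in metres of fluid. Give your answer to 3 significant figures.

h_f ≈ 0.00563 m

Q = 3.61 m³/h = 3.61/3600 = 0.001003 m³/s.
Cross-sectional area A = πD²/4 = π(0.0836)²/4 = 0.005489 m²; mean velocity V = Q/A = 0.001003/0.005489 = 0.1827 m/s.
Reynolds number Re = ρVD/μ = 788 · 0.1827 · 0.0836 / 0.00104 = 1.157e+04.
Re > 4000 → turbulent. Relative roughness ε/D = 3.9e-06/0.0836 = 4.67e-05. Swamee-Jain: f = 0.25/(log₁₀[4.67e-05/3.7 + 5.74/1.157e+04^0.9])² = 0.25/(log₁₀[1.26e-05 + 0.00126])² = 0.25/(-2.894)² = 0.02985.
Darcy-Weisbach: ΔP = f(L/D)(ρV²/2) = 0.02985·(9.27/0.0836)·(788·0.1827²/2) = 0.02985·110.9·13.15 = 43.53 Pa.
Head loss h_f = ΔP/(ρg) = 43.53/(788·9.81) = 0.00563 m.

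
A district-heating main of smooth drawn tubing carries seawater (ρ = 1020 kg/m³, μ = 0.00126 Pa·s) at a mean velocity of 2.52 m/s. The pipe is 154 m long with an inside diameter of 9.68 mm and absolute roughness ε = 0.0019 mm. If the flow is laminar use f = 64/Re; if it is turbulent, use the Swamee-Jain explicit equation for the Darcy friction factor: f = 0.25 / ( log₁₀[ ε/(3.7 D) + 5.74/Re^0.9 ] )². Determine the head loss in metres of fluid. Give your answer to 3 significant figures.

h_f ≈ 136 m

Reynolds number Re = ρVD/μ = 1020 · 2.52 · 0.00968 / 0.00126 = 1.975e+04.
Re > 4000 → turbulent. Relative roughness ε/D = 1.9e-06/0.00968 = 0.000196. Swamee-Jain: f = 0.25/(log₁₀[0.000196/3.7 + 5.74/1.975e+04^0.9])² = 0.25/(log₁₀[5.3e-05 + 0.000782])² = 0.25/(-3.079)² = 0.02638.
Darcy-Weisbach: ΔP = f(L/D)(ρV²/2) = 0.02638·(154/0.00968)·(1020·2.52²/2) = 0.02638·1.591e+04·3239 = 1.359e+06 Pa.
Head loss h_f = ΔP/(ρg) = 1.359e+06/(1020·9.81) = 136 m.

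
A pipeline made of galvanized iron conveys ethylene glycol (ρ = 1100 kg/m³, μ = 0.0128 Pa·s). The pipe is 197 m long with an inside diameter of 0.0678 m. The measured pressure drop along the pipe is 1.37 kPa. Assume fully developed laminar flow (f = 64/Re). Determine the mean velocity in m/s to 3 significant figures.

V ≈ 0.0780 m/s

For laminar flow, f = 64/Re with Re = ρVD/μ, so Darcy-Weisbach reduces to ΔP = 32μLV/D². Solving for V: V = ΔP·D²/(32μL) = 1370·(0.0678)²/(32·0.0128·197) = 0.07805 m/s.
Check: Re = ρVD/μ = 1100·0.07805·0.0678/0.0128 = 454.7 < 2300, so the laminar assumption holds.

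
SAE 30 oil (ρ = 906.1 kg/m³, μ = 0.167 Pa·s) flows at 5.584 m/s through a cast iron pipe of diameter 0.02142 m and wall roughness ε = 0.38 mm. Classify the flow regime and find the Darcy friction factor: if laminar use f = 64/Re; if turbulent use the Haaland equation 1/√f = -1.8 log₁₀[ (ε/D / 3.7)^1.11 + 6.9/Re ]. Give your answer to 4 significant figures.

f ≈ 0.09862

Re = ρVD/μ = 906.1·5.584·0.02142/0.167 = 649.
Re < 2300 → laminar, so f = 64/Re = 0.09862 (roughness is irrelevant in laminar flow).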